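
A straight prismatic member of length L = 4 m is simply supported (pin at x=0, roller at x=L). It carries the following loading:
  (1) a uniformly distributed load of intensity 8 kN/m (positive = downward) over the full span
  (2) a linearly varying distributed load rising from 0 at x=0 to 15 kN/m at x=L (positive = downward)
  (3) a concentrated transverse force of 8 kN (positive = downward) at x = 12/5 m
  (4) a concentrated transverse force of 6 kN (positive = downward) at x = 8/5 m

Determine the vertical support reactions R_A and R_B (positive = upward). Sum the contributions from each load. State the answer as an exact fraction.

Load 1 — uniform load w=8 kN/m over full span:
  R_A = wL/2 = 8·4/2 = 16 kN
  R_B = wL/2 = 8·4/2 = 16 kN
Load 2 — triangular load w₀=15 kN/m (0→w₀ over full span):
  R_A = w₀L/6 = 15·4/6 = 10 kN
  R_B = w₀L/3 = 15·4/3 = 20 kN
Load 3 — point force P=8 kN at a=12/5 m (b=L-a=8/5):
  R_A = Pb/L = 8·(8/5)/4 = 16/5 kN
  R_B = Pa/L = 8·(12/5)/4 = 24/5 kN
Load 4 — point force P=6 kN at a=8/5 m (b=L-a=12/5):
  R_A = Pb/L = 6·(12/5)/4 = 18/5 kN
  R_B = Pa/L = 6·(8/5)/4 = 12/5 kN
Superposition: R_A = 164/5 kN, R_B = 216/5 kN

R_A = 164/5 kN, R_B = 216/5 kN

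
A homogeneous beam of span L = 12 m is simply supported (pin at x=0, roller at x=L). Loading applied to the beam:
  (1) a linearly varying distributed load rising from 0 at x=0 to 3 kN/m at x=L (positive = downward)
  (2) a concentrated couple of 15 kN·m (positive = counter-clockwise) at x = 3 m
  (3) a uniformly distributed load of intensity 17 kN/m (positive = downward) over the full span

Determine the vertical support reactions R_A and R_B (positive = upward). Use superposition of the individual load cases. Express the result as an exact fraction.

R_A = 437/4 kN, R_B = 451/4 kN

Load 1 — triangular load w₀=3 kN/m (0→w₀ over full span):
  R_A = w₀L/6 = 3·12/6 = 6 kN
  R_B = w₀L/3 = 3·12/3 = 12 kN
Load 2 — applied couple M₀=15 kN·m at a=3 m (b=L-a=9):
  R_A = M₀/L = 15/12 = 5/4 kN
  R_B = -M₀/L = -15/12 = -5/4 kN
Load 3 — uniform load w=17 kN/m over full span:
  R_A = wL/2 = 17·12/2 = 102 kN
  R_B = wL/2 = 17·12/2 = 102 kN
Superposition: R_A = 437/4 kN, R_B = 451/4 kN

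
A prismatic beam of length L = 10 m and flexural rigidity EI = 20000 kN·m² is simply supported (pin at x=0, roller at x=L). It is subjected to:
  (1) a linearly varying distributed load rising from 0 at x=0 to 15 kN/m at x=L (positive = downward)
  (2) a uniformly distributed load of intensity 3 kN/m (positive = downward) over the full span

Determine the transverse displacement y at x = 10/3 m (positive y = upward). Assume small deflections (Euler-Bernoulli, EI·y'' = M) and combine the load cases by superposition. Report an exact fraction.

Load 1 — triangular load w₀=15 kN/m (0→w₀ over full span):
  y_1 = -w₀x(7L⁴-10L²x²+3x⁴)/(360LEI) = -15·(10/3)·(7·10⁴-10·10²·(10/3)²+3·(10/3)⁴)/(360·10·20000) = -10/243 m
Load 2 — uniform load w=3 kN/m over full span:
  y_2 = -wx(L³-2Lx²+x³)/(24EI) = -3·(10/3)·(10³-2·10·(10/3)²+(10/3)³)/(24·20000) = -11/648 m
Superposition: y = Σ y_i = -113/1944 m ≈ -0.058128 m

y(10/3) = -113/1944 m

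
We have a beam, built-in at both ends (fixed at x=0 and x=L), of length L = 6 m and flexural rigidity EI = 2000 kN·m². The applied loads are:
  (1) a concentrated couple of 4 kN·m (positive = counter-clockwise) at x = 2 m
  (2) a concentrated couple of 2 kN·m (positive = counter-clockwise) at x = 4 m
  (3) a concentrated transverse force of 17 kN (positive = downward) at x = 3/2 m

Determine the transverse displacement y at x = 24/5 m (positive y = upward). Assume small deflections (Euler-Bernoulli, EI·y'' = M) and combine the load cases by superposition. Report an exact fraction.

Load 1 — applied couple M₀=4 kN·m at a=2 m (b=L-a=4):
  y_1 = (R_Ax³/6 - M_Ax²/2 - M₀(x-a)²/2)/EI  [x>a] with R_A=8/9, M_A=0 = ((8/9)·(24/5)³/6 - 0·(24/5)²/2 - 4·((24/5)-2)²/2)/2000 = 11/31250 m
Load 2 — applied couple M₀=2 kN·m at a=4 m (b=L-a=2):
  y_2 = (R_Ax³/6 - M_Ax²/2 - M₀(x-a)²/2)/EI  [x>a] with R_A=4/9, M_A=2/3 = ((4/9)·(24/5)³/6 - (2/3)·(24/5)²/2 - 2·((24/5)-4)²/2)/2000 = -1/15625 m
Load 3 — point force P=17 kN at a=3/2 m (b=L-a=9/2):
  y_3 = -Pa²(L-x)²(3bL-(3b+a)(L-x))/(6L³EI)  [x>a] = -17·(3/2)²·(6-(24/5))²·(3·(9/2)·6-(3·(9/2)+(3/2))·(6-(24/5)))/(6·6³·2000) = -1071/800000 m
Superposition: y = Σ y_i = -4203/4000000 m ≈ -0.001051 m

y(24/5) = -4203/4000000 m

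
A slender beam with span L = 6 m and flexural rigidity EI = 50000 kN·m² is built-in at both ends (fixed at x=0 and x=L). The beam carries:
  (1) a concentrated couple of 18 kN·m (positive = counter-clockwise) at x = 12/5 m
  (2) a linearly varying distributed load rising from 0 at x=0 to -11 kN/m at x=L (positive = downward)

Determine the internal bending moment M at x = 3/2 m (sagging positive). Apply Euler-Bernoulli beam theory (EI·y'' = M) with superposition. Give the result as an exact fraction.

Load 1 — applied couple M₀=18 kN·m at a=12/5 m (b=L-a=18/5):
  M_1 = R_Ax - M_A  [x≤a] with R_A=108/25, M_A=54/25 = (108/25)·(3/2) - (54/25) = 108/25 kN·m
Load 2 — triangular load w₀=-11 kN/m (0→w₀ over full span):
  M_2 = 3w₀Lx/20 - w₀L²/30 - w₀x³/(6L) = 3·(-11)·6·(3/2)/20 - (-11)·6²/30 - (-11)·(3/2)³/(6·6) = -99/160 kN·m
Superposition: M = Σ M_i = 2961/800 kN·m ≈ 3.701250 kN·m

M(3/2) = 2961/800 kN·m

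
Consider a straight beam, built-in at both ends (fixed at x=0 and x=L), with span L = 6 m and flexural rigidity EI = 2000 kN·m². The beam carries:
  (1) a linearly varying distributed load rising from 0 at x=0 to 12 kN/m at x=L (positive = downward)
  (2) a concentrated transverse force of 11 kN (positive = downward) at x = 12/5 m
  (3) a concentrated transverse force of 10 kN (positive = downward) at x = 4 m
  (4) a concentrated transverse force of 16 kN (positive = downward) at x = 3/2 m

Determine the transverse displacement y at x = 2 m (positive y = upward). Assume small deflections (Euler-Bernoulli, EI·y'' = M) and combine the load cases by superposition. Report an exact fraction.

y(2) = -24808/1265625 m

Load 1 — triangular load w₀=12 kN/m (0→w₀ over full span):
  y_1 = -w₀x²(L-x)²(x+2L)/(120LEI) = -12·2²·(6-2)²·(2+2·6)/(120·6·2000) = -14/1875 m
Load 2 — point force P=11 kN at a=12/5 m (b=L-a=18/5):
  y_2 = -Pb²x²(3aL-(3a+b)x)/(6L³EI)  [x≤a] = -11·(18/5)²·2²·(3·(12/5)·6-(3·(12/5)+(18/5))·2)/(6·6³·2000) = -297/62500 m
Load 3 — point force P=10 kN at a=4 m (b=L-a=2):
  y_3 = -Pb²x²(3aL-(3a+b)x)/(6L³EI)  [x≤a] = -10·2²·2²·(3·4·6-(3·4+2)·2)/(6·6³·2000) = -11/4050 m
Load 4 — point force P=16 kN at a=3/2 m (b=L-a=9/2):
  y_4 = -Pa²(L-x)²(3bL-(3b+a)(L-x))/(6L³EI)  [x>a] = -16·(3/2)²·(6-2)²·(3·(9/2)·6-(3·(9/2)+(3/2))·(6-2))/(6·6³·2000) = -7/1500 m
Superposition: y = Σ y_i = -24808/1265625 m ≈ -0.019601 m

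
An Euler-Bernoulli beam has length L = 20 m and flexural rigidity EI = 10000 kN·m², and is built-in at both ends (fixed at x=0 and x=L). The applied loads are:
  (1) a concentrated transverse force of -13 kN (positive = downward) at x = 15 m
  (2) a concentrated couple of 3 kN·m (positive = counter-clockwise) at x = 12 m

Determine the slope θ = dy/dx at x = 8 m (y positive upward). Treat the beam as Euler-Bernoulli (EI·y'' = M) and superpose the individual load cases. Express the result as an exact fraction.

θ(8) = 7933/2500000 rad

Load 1 — point force P=-13 kN at a=15 m (b=L-a=5):
  θ_1 = -Pb²x(2aL-(3a+b)x)/(2L³EI)  [x≤a] = -(-13)·5²·8·(2·15·20-(3·15+5)·8)/(2·20³·10000) = 13/4000 rad
Load 2 — applied couple M₀=3 kN·m at a=12 m (b=L-a=8):
  θ_2 = (R_Ax²/2 - M_Ax)/EI  [x≤a] with R_A=27/125, M_A=24/25 = ((27/125)·8²/2 - (24/25)·8)/10000 = -6/78125 rad
Superposition: θ = Σ θ_i = 7933/2500000 rad ≈ 0.003173 rad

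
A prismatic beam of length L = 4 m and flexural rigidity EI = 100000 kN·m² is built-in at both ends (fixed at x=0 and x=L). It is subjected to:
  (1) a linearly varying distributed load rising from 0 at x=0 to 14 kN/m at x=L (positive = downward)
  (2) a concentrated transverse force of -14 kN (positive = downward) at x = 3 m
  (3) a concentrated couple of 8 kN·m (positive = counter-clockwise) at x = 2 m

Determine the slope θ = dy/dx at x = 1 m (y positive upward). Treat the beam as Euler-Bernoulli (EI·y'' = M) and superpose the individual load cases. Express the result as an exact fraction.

θ(1) = -381/16000000 rad

Load 1 — triangular load w₀=14 kN/m (0→w₀ over full span):
  θ_1 = -w₀(2x(L-x)(L-2x)(x+2L)+x²(L-x)²)/(120LEI) = -14·(2·1·(4-1)·(4-2·1)·(1+2·4)+1²·(4-1)²)/(120·4·100000) = -273/8000000 rad
Load 2 — point force P=-14 kN at a=3 m (b=L-a=1):
  θ_2 = -Pb²x(2aL-(3a+b)x)/(2L³EI)  [x≤a] = -(-14)·1²·1·(2·3·4-(3·3+1)·1)/(2·4³·100000) = 49/3200000 rad
Load 3 — applied couple M₀=8 kN·m at a=2 m (b=L-a=2):
  θ_3 = (R_Ax²/2 - M_Ax)/EI  [x≤a] with R_A=3, M_A=2 = (3·1²/2 - 2·1)/100000 = -1/200000 rad
Superposition: θ = Σ θ_i = -381/16000000 rad ≈ -0.000024 rad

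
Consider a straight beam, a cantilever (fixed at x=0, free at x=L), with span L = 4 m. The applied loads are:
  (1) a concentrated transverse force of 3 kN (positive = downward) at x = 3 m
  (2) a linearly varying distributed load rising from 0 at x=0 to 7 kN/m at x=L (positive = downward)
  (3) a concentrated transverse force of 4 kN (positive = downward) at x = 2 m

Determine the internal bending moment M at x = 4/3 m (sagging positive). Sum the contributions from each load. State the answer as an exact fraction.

Load 1 — point force P=3 kN at a=3 m (b=L-a=1):
  M_1 = -P(a-x)  [x≤a] = -3·(3-(4/3)) = -5 kN·m
Load 2 — triangular load w₀=7 kN/m (0→w₀ over full span):
  M_2 = w₀Lx/2 - w₀L²/3 - w₀x³/(6L) = 7·4·(4/3)/2 - 7·4²/3 - 7·(4/3)³/(6·4) = -1568/81 kN·m
Load 3 — point force P=4 kN at a=2 m (b=L-a=2):
  M_3 = -P(a-x)  [x≤a] = -4·(2-(4/3)) = -8/3 kN·m
Superposition: M = Σ M_i = -2189/81 kN·m ≈ -27.024691 kN·m

M(4/3) = -2189/81 kN·m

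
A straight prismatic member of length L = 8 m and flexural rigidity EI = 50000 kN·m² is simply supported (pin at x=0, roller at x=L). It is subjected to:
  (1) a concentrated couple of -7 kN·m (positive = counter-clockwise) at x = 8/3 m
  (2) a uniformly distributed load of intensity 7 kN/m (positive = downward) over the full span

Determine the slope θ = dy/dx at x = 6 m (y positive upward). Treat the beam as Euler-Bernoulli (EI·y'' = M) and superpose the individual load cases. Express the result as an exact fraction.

Load 1 — applied couple M₀=-7 kN·m at a=8/3 m (b=L-a=16/3):
  θ_1 = (M₀x²/(2L)-M₀(x-a)+C₁)/EI  [x>a] with C₁=M₀(3b²-L²)/(6L)=-28/9 = ((-7)·6²/(2·8)-(-7)·(6-(8/3))+(-28/9))/50000 = 161/1800000 rad
Load 2 — uniform load w=7 kN/m over full span:
  θ_2 = -w(L³-6Lx²+4x³)/(24EI) = -7·(8³-6·8·6²+4·6³)/(24·50000) = 77/37500 rad
Superposition: θ = Σ θ_i = 3857/1800000 rad ≈ 0.002143 rad

θ(6) = 3857/1800000 rad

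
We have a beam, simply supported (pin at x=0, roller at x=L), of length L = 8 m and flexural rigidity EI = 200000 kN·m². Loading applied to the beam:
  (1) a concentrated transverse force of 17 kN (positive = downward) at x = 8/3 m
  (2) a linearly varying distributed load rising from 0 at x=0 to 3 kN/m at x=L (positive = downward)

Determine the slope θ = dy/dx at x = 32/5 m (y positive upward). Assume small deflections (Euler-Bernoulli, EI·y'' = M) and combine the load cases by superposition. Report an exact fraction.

Load 1 — point force P=17 kN at a=8/3 m (b=L-a=16/3):
  θ_1 = -Pa(2L²-6Lx+3x²+a²)/(6LEI)  [x>a] = -17·(8/3)·(2·8²-6·8·(32/5)+3·(32/5)²+(8/3)²)/(6·8·200000) = 2941/12656250 rad
Load 2 — triangular load w₀=3 kN/m (0→w₀ over full span):
  θ_2 = -w₀(7L⁴-30L²x²+15x⁴)/(360LEI) = -3·(7·8⁴-30·8²·(32/5)²+15·(32/5)⁴)/(360·8·200000) = 757/5859375 rad
Superposition: θ = Σ θ_i = 114403/316406250 rad ≈ 0.000362 rad

θ(32/5) = 114403/316406250 rad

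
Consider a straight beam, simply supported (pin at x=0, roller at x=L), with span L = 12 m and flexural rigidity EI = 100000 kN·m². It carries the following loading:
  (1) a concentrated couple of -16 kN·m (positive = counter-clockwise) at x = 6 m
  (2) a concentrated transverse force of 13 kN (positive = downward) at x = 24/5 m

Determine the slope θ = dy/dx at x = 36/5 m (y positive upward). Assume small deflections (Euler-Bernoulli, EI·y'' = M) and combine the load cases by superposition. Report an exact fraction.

θ(36/5) = 587/1562500 rad

Load 1 — applied couple M₀=-16 kN·m at a=6 m (b=L-a=6):
  θ_1 = (M₀x²/(2L)-M₀(x-a)+C₁)/EI  [x>a] with C₁=M₀(3b²-L²)/(6L)=8 = ((-16)·(36/5)²/(2·12)-(-16)·((36/5)-6)+8)/100000 = -23/312500 rad
Load 2 — point force P=13 kN at a=24/5 m (b=L-a=36/5):
  θ_2 = -Pa(2L²-6Lx+3x²+a²)/(6LEI)  [x>a] = -13·(24/5)·(2·12²-6·12·(36/5)+3·(36/5)²+(24/5)²)/(6·12·100000) = 351/781250 rad
Superposition: θ = Σ θ_i = 587/1562500 rad ≈ 0.000376 rad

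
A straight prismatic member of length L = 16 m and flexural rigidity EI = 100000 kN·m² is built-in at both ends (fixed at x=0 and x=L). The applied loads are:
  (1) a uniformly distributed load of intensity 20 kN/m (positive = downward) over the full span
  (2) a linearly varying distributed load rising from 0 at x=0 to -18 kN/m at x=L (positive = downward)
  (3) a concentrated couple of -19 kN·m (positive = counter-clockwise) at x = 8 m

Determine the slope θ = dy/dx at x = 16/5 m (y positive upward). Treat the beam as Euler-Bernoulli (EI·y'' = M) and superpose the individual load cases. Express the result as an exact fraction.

θ(16/5) = -29221/7812500 rad

Load 1 — uniform load w=20 kN/m over full span:
  θ_1 = -wx(L-x)(L-2x)/(12EI) = -20·(16/5)·(16-(16/5))·(16-2·(16/5))/(12·100000) = -512/78125 rad
Load 2 — triangular load w₀=-18 kN/m (0→w₀ over full span):
  θ_2 = -w₀(2x(L-x)(L-2x)(x+2L)+x²(L-x)²)/(120LEI) = -(-18)·(2·(16/5)·(16-(16/5))·(16-2·(16/5))·((16/5)+2·16)+(16/5)²·(16-(16/5))²)/(120·16·100000) = 5376/1953125 rad
Load 3 — applied couple M₀=-19 kN·m at a=8 m (b=L-a=8):
  θ_3 = (R_Ax²/2 - M_Ax)/EI  [x≤a] with R_A=-57/32, M_A=-19/4 = ((-57/32)·(16/5)²/2 - (-19/4)·(16/5))/100000 = 19/312500 rad
Superposition: θ = Σ θ_i = -29221/7812500 rad ≈ -0.003740 rad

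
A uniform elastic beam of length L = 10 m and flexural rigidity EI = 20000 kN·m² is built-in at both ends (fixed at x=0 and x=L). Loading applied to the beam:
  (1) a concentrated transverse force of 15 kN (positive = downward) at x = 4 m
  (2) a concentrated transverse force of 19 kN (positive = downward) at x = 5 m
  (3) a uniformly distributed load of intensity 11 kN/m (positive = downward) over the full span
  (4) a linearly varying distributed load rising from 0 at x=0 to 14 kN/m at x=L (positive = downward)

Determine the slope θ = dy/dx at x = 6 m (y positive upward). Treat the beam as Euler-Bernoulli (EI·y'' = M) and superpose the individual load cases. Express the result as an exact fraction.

θ(6) = 2519/500000 rad

Load 1 — point force P=15 kN at a=4 m (b=L-a=6):
  θ_1 = Pa²(L-x)(2bL-(3b+a)(L-x))/(2L³EI)  [x>a] = 15·4²·(10-6)·(2·6·10-(3·6+4)·(10-6))/(2·10³·20000) = 12/15625 rad
Load 2 — point force P=19 kN at a=5 m (b=L-a=5):
  θ_2 = Pa²(L-x)(2bL-(3b+a)(L-x))/(2L³EI)  [x>a] = 19·5²·(10-6)·(2·5·10-(3·5+5)·(10-6))/(2·10³·20000) = 19/20000 rad
Load 3 — uniform load w=11 kN/m over full span:
  θ_3 = -wx(L-x)(L-2x)/(12EI) = -11·6·(10-6)·(10-2·6)/(12·20000) = 11/5000 rad
Load 4 — triangular load w₀=14 kN/m (0→w₀ over full span):
  θ_4 = -w₀(2x(L-x)(L-2x)(x+2L)+x²(L-x)²)/(120LEI) = -14·(2·6·(10-6)·(10-2·6)·(6+2·10)+6²·(10-6)²)/(120·10·20000) = 7/6250 rad
Superposition: θ = Σ θ_i = 2519/500000 rad ≈ 0.005038 rad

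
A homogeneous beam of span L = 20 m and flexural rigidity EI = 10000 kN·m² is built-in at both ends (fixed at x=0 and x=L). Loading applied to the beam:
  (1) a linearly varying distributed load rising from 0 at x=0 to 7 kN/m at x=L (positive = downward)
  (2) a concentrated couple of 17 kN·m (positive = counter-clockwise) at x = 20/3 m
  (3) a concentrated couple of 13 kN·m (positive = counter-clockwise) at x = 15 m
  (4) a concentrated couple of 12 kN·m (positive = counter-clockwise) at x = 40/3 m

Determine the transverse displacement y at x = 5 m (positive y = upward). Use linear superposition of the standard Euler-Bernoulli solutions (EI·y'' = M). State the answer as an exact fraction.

y(5) = -18053/230400 m

Load 1 — triangular load w₀=7 kN/m (0→w₀ over full span):
  y_1 = -w₀x²(L-x)²(x+2L)/(120LEI) = -7·5²·(20-5)²·(5+2·20)/(120·20·10000) = -189/2560 m
Load 2 — applied couple M₀=17 kN·m at a=20/3 m (b=L-a=40/3):
  y_2 = (R_Ax³/6 - M_Ax²/2)/EI  [x≤a] with R_A=17/15, M_A=0 = ((17/15)·5³/6 - 0·5²/2)/10000 = 17/7200 m
Load 3 — applied couple M₀=13 kN·m at a=15 m (b=L-a=5):
  y_3 = (R_Ax³/6 - M_Ax²/2)/EI  [x≤a] with R_A=117/160, M_A=65/16 = ((117/160)·5³/6 - (65/16)·5²/2)/10000 = -91/25600 m
Load 4 — applied couple M₀=12 kN·m at a=40/3 m (b=L-a=20/3):
  y_4 = (R_Ax³/6 - M_Ax²/2)/EI  [x≤a] with R_A=4/5, M_A=4 = ((4/5)·5³/6 - 4·5²/2)/10000 = -1/300 m
Superposition: y = Σ y_i = -18053/230400 m ≈ -0.078355 m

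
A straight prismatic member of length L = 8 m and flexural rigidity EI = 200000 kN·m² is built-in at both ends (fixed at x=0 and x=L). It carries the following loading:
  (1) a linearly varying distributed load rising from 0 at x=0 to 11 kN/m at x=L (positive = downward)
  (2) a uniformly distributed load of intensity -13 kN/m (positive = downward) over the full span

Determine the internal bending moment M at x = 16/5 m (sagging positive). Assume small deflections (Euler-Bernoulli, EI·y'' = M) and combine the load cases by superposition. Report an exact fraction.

M(16/5) = -7216/375 kN·m

Load 1 — triangular load w₀=11 kN/m (0→w₀ over full span):
  M_1 = 3w₀Lx/20 - w₀L²/30 - w₀x³/(6L) = 3·11·8·(16/5)/20 - 11·8²/30 - 11·(16/5)³/(6·8) = 1408/125 kN·m
Load 2 — uniform load w=-13 kN/m over full span:
  M_2 = wLx/2 - wL²/12 - wx²/2 = (-13)·8·(16/5)/2 - (-13)·8²/12 - (-13)·(16/5)²/2 = -2288/75 kN·m
Superposition: M = Σ M_i = -7216/375 kN·m ≈ -19.242667 kN·m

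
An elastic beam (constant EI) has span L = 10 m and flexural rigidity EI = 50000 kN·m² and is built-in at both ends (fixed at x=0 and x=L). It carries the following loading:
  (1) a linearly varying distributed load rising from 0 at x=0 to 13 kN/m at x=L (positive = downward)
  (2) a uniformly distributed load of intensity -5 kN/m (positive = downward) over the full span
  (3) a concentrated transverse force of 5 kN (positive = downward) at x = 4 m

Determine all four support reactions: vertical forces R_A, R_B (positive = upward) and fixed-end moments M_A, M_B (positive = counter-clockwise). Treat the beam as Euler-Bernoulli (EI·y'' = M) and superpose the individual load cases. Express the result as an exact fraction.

Load 1 — triangular load w₀=13 kN/m (0→w₀ over full span):
  R_A = 3w₀L/20 = 3·13·10/20 = 39/2 kN
  M_A = w₀L²/30 = 13·10²/30 = 130/3 kN·m
  R_B = 7w₀L/20 = 7·13·10/20 = 91/2 kN
  M_B = -w₀L²/20 = -13·10²/20 = -65 kN·m
Load 2 — uniform load w=-5 kN/m over full span:
  R_A = wL/2 = (-5)·10/2 = -25 kN
  M_A = wL²/12 = (-5)·10²/12 = -125/3 kN·m
  R_B = wL/2 = (-5)·10/2 = -25 kN
  M_B = -wL²/12 = -(-5)·10²/12 = 125/3 kN·m
Load 3 — point force P=5 kN at a=4 m (b=L-a=6):
  R_A = Pb²(3a+b)/L³ = 5·6²·(3·4+6)/10³ = 81/25 kN
  M_A = Pab²/L² = 5·4·6²/10² = 36/5 kN·m
  R_B = Pa²(a+3b)/L³ = 5·4²·(4+3·6)/10³ = 44/25 kN
  M_B = -Pa²b/L² = -5·4²·6/10² = -24/5 kN·m
Superposition: R_A = -113/50 kN, M_A = 133/15 kN·m, R_B = 1113/50 kN, M_B = -422/15 kN·m

R_A = -113/50 kN, M_A = 133/15 kN·m, R_B = 1113/50 kN, M_B = -422/15 kN·m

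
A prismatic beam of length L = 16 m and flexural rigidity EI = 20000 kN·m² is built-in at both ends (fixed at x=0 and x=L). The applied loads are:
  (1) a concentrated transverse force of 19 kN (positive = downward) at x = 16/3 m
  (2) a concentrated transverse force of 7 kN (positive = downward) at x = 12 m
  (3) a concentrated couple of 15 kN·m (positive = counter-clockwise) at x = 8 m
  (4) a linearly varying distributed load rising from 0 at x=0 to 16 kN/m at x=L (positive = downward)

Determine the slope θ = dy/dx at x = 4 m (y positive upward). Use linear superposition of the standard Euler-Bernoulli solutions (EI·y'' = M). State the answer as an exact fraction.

Load 1 — point force P=19 kN at a=16/3 m (b=L-a=32/3):
  θ_1 = -Pb²x(2aL-(3a+b)x)/(2L³EI)  [x≤a] = -19·(32/3)²·4·(2·(16/3)·16-(3·(16/3)+(32/3))·4)/(2·16³·20000) = -19/5625 rad
Load 2 — point force P=7 kN at a=12 m (b=L-a=4):
  θ_2 = -Pb²x(2aL-(3a+b)x)/(2L³EI)  [x≤a] = -7·4²·4·(2·12·16-(3·12+4)·4)/(2·16³·20000) = -49/80000 rad
Load 3 — applied couple M₀=15 kN·m at a=8 m (b=L-a=8):
  θ_3 = (R_Ax²/2 - M_Ax)/EI  [x≤a] with R_A=45/32, M_A=15/4 = ((45/32)·4²/2 - (15/4)·4)/20000 = -3/16000 rad
Load 4 — triangular load w₀=16 kN/m (0→w₀ over full span):
  θ_4 = -w₀(2x(L-x)(L-2x)(x+2L)+x²(L-x)²)/(120LEI) = -16·(2·4·(16-4)·(16-2·4)·(4+2·16)+4²·(16-4)²)/(120·16·20000) = -39/3125 rad
Superposition: θ = Σ θ_i = -937/56250 rad ≈ -0.016658 rad

θ(4) = -937/56250 rad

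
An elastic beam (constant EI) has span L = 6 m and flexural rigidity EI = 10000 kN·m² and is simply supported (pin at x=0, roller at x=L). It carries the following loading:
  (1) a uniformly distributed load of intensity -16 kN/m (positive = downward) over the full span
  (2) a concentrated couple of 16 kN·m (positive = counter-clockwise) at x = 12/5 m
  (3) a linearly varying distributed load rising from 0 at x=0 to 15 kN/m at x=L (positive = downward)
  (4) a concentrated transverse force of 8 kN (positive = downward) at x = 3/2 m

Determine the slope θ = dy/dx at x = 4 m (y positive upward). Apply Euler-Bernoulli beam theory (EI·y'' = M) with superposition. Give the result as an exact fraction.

θ(4) = -10421/3000000 rad

Load 1 — uniform load w=-16 kN/m over full span:
  θ_1 = -w(L³-6Lx²+4x³)/(24EI) = -(-16)·(6³-6·6·4²+4·4³)/(24·10000) = -13/1875 rad
Load 2 — applied couple M₀=16 kN·m at a=12/5 m (b=L-a=18/5):
  θ_2 = (M₀x²/(2L)-M₀(x-a)+C₁)/EI  [x>a] with C₁=M₀(3b²-L²)/(6L)=32/25 = (16·4²/(2·6)-16·(4-(12/5))+(32/25))/10000 = -14/46875 rad
Load 3 — triangular load w₀=15 kN/m (0→w₀ over full span):
  θ_3 = -w₀(7L⁴-30L²x²+15x⁴)/(360LEI) = -15·(7·6⁴-30·6²·4²+15·4⁴)/(360·6·10000) = 91/30000 rad
Load 4 — point force P=8 kN at a=3/2 m (b=L-a=9/2):
  θ_4 = -Pa(2L²-6Lx+3x²+a²)/(6LEI)  [x>a] = -8·(3/2)·(2·6²-6·6·4+3·4²+(3/2)²)/(6·6·10000) = 29/40000 rad
Superposition: θ = Σ θ_i = -10421/3000000 rad ≈ -0.003474 rad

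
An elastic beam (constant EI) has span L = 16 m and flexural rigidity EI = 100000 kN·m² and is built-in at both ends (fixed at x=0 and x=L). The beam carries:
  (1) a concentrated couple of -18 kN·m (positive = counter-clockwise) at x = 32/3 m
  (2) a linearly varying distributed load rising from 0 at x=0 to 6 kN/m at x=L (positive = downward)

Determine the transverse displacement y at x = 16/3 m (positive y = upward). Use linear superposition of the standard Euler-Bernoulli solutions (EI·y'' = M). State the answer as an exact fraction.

y(16/3) = -12536/3796875 m

Load 1 — applied couple M₀=-18 kN·m at a=32/3 m (b=L-a=16/3):
  y_1 = (R_Ax³/6 - M_Ax²/2)/EI  [x≤a] with R_A=-3/2, M_A=-6 = ((-3/2)·(16/3)³/6 - (-6)·(16/3)²/2)/100000 = 8/16875 m
Load 2 — triangular load w₀=6 kN/m (0→w₀ over full span):
  y_2 = -w₀x²(L-x)²(x+2L)/(120LEI) = -6·(16/3)²·(16-(16/3))²·((16/3)+2·16)/(120·16·100000) = -14336/3796875 m
Superposition: y = Σ y_i = -12536/3796875 m ≈ -0.003302 m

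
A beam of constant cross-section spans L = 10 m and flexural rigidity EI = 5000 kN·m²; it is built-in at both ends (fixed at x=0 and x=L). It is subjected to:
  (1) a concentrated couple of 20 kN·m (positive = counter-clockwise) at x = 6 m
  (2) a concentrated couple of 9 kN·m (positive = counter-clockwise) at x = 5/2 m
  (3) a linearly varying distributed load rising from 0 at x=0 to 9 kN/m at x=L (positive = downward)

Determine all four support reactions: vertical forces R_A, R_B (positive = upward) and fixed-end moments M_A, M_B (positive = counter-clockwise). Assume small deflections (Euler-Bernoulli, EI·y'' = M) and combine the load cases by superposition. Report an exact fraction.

R_A = 6957/400 kN, M_A = 2777/80 kN·m, R_B = 11043/400 kN, M_B = -3183/80 kN·m

Load 1 — applied couple M₀=20 kN·m at a=6 m (b=L-a=4):
  R_A = 6M₀ab/L³ = 6·20·6·4/10³ = 72/25 kN
  M_A = M₀b(2a-b)/L² = 20·4·(2·6-4)/10² = 32/5 kN·m
  R_B = -6M₀ab/L³ = -6·20·6·4/10³ = -72/25 kN
  M_B = M₀a(2b-a)/L² = 20·6·(2·4-6)/10² = 12/5 kN·m
Load 2 — applied couple M₀=9 kN·m at a=5/2 m (b=L-a=15/2):
  R_A = 6M₀ab/L³ = 6·9·(5/2)·(15/2)/10³ = 81/80 kN
  M_A = M₀b(2a-b)/L² = 9·(15/2)·(2·(5/2)-(15/2))/10² = -27/16 kN·m
  R_B = -6M₀ab/L³ = -6·9·(5/2)·(15/2)/10³ = -81/80 kN
  M_B = M₀a(2b-a)/L² = 9·(5/2)·(2·(15/2)-(5/2))/10² = 45/16 kN·m
Load 3 — triangular load w₀=9 kN/m (0→w₀ over full span):
  R_A = 3w₀L/20 = 3·9·10/20 = 27/2 kN
  M_A = w₀L²/30 = 9·10²/30 = 30 kN·m
  R_B = 7w₀L/20 = 7·9·10/20 = 63/2 kN
  M_B = -w₀L²/20 = -9·10²/20 = -45 kN·m
Superposition: R_A = 6957/400 kN, M_A = 2777/80 kN·m, R_B = 11043/400 kN, M_B = -3183/80 kN·m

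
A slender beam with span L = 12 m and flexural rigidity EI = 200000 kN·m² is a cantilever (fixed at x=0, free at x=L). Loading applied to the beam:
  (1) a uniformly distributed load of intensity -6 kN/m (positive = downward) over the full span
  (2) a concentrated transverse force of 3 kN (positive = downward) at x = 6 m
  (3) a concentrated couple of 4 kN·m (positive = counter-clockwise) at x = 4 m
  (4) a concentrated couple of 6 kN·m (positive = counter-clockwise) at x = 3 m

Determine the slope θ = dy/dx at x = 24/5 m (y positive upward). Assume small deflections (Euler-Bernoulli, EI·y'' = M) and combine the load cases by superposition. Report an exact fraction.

Load 1 — uniform load w=-6 kN/m over full span:
  θ_1 = -wx(x²-3Lx+3L²)/(6EI) = -(-6)·(24/5)·((24/5)²-3·12·(24/5)+3·12²)/(6·200000) = 2646/390625 rad
Load 2 — point force P=3 kN at a=6 m (b=L-a=6):
  θ_2 = -Px(2a-x)/(2EI)  [x≤a] = -3·(24/5)·(2·6-(24/5))/(2·200000) = -81/312500 rad
Load 3 — applied couple M₀=4 kN·m at a=4 m (b=L-a=8):
  θ_3 = M₀a/EI  [x>a] = 4·4/200000 = 1/12500 rad
Load 4 — applied couple M₀=6 kN·m at a=3 m (b=L-a=9):
  θ_4 = M₀a/EI  [x>a] = 6·3/200000 = 9/100000 rad
Superposition: θ = Σ θ_i = 83557/12500000 rad ≈ 0.006685 rad

θ(24/5) = 83557/12500000 rad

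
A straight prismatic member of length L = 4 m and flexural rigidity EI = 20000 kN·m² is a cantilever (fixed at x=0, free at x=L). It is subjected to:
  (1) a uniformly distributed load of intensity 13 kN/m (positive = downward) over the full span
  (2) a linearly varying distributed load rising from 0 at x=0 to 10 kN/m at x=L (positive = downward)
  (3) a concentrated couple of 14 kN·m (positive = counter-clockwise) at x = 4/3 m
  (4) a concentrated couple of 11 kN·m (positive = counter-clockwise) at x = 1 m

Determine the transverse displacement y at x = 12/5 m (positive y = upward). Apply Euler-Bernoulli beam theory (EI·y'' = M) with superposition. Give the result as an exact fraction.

y(12/5) = -14265367/1125000000 m

Load 1 — uniform load w=13 kN/m over full span:
  y_1 = -wx²(x²-4Lx+6L²)/(24EI) = -13·(12/5)²·((12/5)²-4·4·(12/5)+6·4²)/(24·20000) = -3861/390625 m
Load 2 — triangular load w₀=10 kN/m (0→w₀ over full span):
  y_2 = (w₀Lx³/12-w₀L²x²/6-w₀x⁵/(120L))/EI = (10·4·(12/5)³/12-10·4²·(12/5)²/6-10·(12/5)⁵/(120·4))/20000 = -10662/1953125 m
Load 3 — applied couple M₀=14 kN·m at a=4/3 m (b=L-a=8/3):
  y_3 = M₀a(2x-a)/(2EI)  [x>a] = 14·(4/3)·(2·(12/5)-(4/3))/(2·20000) = 91/56250 m
Load 4 — applied couple M₀=11 kN·m at a=1 m (b=L-a=3):
  y_4 = M₀a(2x-a)/(2EI)  [x>a] = 11·1·(2·(12/5)-1)/(2·20000) = 209/200000 m
Superposition: y = Σ y_i = -14265367/1125000000 m ≈ -0.012680 m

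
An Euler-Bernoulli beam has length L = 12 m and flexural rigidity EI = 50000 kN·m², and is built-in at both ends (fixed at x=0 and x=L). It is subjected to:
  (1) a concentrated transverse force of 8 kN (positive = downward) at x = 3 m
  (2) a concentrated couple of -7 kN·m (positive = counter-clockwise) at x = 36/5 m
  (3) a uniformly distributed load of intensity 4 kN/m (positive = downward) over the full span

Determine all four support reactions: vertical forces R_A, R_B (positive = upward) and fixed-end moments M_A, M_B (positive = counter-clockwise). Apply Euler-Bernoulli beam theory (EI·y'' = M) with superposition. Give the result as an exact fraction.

Load 1 — point force P=8 kN at a=3 m (b=L-a=9):
  R_A = Pb²(3a+b)/L³ = 8·9²·(3·3+9)/12³ = 27/4 kN
  M_A = Pab²/L² = 8·3·9²/12² = 27/2 kN·m
  R_B = Pa²(a+3b)/L³ = 8·3²·(3+3·9)/12³ = 5/4 kN
  M_B = -Pa²b/L² = -8·3²·9/12² = -9/2 kN·m
Load 2 — applied couple M₀=-7 kN·m at a=36/5 m (b=L-a=24/5):
  R_A = 6M₀ab/L³ = 6·(-7)·(36/5)·(24/5)/12³ = -21/25 kN
  M_A = M₀b(2a-b)/L² = (-7)·(24/5)·(2·(36/5)-(24/5))/12² = -56/25 kN·m
  R_B = -6M₀ab/L³ = -6·(-7)·(36/5)·(24/5)/12³ = 21/25 kN
  M_B = M₀a(2b-a)/L² = (-7)·(36/5)·(2·(24/5)-(36/5))/12² = -21/25 kN·m
Load 3 — uniform load w=4 kN/m over full span:
  R_A = wL/2 = 4·12/2 = 24 kN
  M_A = wL²/12 = 4·12²/12 = 48 kN·m
  R_B = wL/2 = 4·12/2 = 24 kN
  M_B = -wL²/12 = -4·12²/12 = -48 kN·m
Superposition: R_A = 2991/100 kN, M_A = 2963/50 kN·m, R_B = 2609/100 kN, M_B = -2667/50 kN·m

R_A = 2991/100 kN, M_A = 2963/50 kN·m, R_B = 2609/100 kN, M_B = -2667/50 kN·m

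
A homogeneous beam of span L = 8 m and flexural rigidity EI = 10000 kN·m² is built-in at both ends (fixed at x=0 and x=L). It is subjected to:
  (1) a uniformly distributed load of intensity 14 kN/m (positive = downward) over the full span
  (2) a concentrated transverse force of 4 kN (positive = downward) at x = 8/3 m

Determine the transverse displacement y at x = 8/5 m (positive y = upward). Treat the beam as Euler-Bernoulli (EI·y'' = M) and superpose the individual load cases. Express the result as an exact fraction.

Load 1 — uniform load w=14 kN/m over full span:
  y_1 = -wx²(L-x)²/(24EI) = -14·(8/5)²·(8-(8/5))²/(24·10000) = -7168/1171875 m
Load 2 — point force P=4 kN at a=8/3 m (b=L-a=16/3):
  y_2 = -Pb²x²(3aL-(3a+b)x)/(6L³EI)  [x≤a] = -4·(16/3)²·(8/5)²·(3·(8/3)·8-(3·(8/3)+(16/3))·(8/5))/(6·8³·10000) = -512/1265625 m
Superposition: y = Σ y_i = -206336/31640625 m ≈ -0.006521 m

y(8/5) = -206336/31640625 m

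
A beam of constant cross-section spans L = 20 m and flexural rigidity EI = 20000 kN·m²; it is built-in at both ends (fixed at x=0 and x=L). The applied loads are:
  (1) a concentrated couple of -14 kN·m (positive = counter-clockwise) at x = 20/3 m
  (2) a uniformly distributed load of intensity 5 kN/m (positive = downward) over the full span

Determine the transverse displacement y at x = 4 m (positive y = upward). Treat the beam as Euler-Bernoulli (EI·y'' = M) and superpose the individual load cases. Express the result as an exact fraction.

y(4) = -1214/28125 m

Load 1 — applied couple M₀=-14 kN·m at a=20/3 m (b=L-a=40/3):
  y_1 = (R_Ax³/6 - M_Ax²/2)/EI  [x≤a] with R_A=-14/15, M_A=0 = ((-14/15)·4³/6 - 0·4²/2)/20000 = -14/28125 m
Load 2 — uniform load w=5 kN/m over full span:
  y_2 = -wx²(L-x)²/(24EI) = -5·4²·(20-4)²/(24·20000) = -16/375 m
Superposition: y = Σ y_i = -1214/28125 m ≈ -0.043164 m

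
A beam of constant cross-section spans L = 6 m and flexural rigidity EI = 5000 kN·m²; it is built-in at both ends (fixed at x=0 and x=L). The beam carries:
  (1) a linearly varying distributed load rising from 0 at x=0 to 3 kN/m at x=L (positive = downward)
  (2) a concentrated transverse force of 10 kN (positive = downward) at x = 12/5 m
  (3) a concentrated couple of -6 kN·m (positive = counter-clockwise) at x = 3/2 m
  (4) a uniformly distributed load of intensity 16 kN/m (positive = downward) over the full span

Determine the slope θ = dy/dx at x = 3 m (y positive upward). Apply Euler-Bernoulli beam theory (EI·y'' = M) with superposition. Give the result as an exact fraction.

Load 1 — triangular load w₀=3 kN/m (0→w₀ over full span):
  θ_1 = -w₀(2x(L-x)(L-2x)(x+2L)+x²(L-x)²)/(120LEI) = -3·(2·3·(6-3)·(6-2·3)·(3+2·6)+3²·(6-3)²)/(120·6·5000) = -27/400000 rad
Load 2 — point force P=10 kN at a=12/5 m (b=L-a=18/5):
  θ_2 = Pa²(L-x)(2bL-(3b+a)(L-x))/(2L³EI)  [x>a] = 10·(12/5)²·(6-3)·(2·(18/5)·6-(3·(18/5)+(12/5))·(6-3))/(2·6³·5000) = 9/31250 rad
Load 3 — applied couple M₀=-6 kN·m at a=3/2 m (b=L-a=9/2):
  θ_3 = (R_Ax²/2 - M_Ax - M₀(x-a))/EI  [x>a] with R_A=-9/8, M_A=9/8 = ((-9/8)·3²/2 - (9/8)·3 - (-6)·(3-(3/2)))/5000 = 9/80000 rad
Load 4 — uniform load w=16 kN/m over full span:
  θ_4 = -wx(L-x)(L-2x)/(12EI) = -16·3·(6-3)·(6-2·3)/(12·5000) = 0 rad
Superposition: θ = Σ θ_i = 333/1000000 rad ≈ 0.000333 rad

θ(3) = 333/1000000 rad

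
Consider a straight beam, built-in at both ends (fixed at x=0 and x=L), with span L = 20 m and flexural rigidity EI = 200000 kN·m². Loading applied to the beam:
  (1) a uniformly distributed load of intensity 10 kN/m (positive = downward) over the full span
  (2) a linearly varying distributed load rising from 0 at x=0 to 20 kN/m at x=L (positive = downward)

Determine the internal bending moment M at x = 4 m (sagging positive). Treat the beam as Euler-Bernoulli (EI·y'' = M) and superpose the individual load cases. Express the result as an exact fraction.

Load 1 — uniform load w=10 kN/m over full span:
  M_1 = wLx/2 - wL²/12 - wx²/2 = 10·20·4/2 - 10·20²/12 - 10·4²/2 = -40/3 kN·m
Load 2 — triangular load w₀=20 kN/m (0→w₀ over full span):
  M_2 = 3w₀Lx/20 - w₀L²/30 - w₀x³/(6L) = 3·20·20·4/20 - 20·20²/30 - 20·4³/(6·20) = -112/3 kN·m
Superposition: M = Σ M_i = -152/3 kN·m ≈ -50.666667 kN·m

M(4) = -152/3 kN·m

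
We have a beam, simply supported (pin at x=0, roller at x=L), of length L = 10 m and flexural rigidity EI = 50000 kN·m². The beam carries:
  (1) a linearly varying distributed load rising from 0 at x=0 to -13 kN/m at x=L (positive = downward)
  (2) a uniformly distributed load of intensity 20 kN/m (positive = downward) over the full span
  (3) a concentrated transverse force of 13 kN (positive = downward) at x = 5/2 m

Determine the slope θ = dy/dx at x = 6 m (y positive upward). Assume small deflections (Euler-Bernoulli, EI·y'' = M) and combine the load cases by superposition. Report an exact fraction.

θ(6) = 294373/72000000 rad

Load 1 — triangular load w₀=-13 kN/m (0→w₀ over full span):
  θ_1 = -w₀(7L⁴-30L²x²+15x⁴)/(360LEI) = -(-13)·(7·10⁴-30·10²·6²+15·6⁴)/(360·10·50000) = -377/281250 rad
Load 2 — uniform load w=20 kN/m over full span:
  θ_2 = -w(L³-6Lx²+4x³)/(24EI) = -20·(10³-6·10·6²+4·6³)/(24·50000) = 37/7500 rad
Load 3 — point force P=13 kN at a=5/2 m (b=L-a=15/2):
  θ_3 = -Pa(2L²-6Lx+3x²+a²)/(6LEI)  [x>a] = -13·(5/2)·(2·10²-6·10·6+3·6²+(5/2)²)/(6·10·50000) = 793/1600000 rad
Superposition: θ = Σ θ_i = 294373/72000000 rad ≈ 0.004089 rad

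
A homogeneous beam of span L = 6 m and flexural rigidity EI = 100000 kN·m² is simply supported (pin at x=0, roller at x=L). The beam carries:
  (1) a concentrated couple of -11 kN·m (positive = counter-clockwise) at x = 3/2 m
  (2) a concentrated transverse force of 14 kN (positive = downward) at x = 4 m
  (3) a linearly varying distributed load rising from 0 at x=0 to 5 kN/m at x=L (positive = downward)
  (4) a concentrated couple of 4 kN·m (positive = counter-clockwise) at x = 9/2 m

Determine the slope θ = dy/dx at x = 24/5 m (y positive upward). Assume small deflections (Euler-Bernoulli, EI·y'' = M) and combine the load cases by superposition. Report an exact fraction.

Load 1 — applied couple M₀=-11 kN·m at a=3/2 m (b=L-a=9/2):
  θ_1 = (M₀x²/(2L)-M₀(x-a)+C₁)/EI  [x>a] with C₁=M₀(3b²-L²)/(6L)=-121/16 = ((-11)·(24/5)²/(2·6)-(-11)·((24/5)-(3/2))+(-121/16))/100000 = 3047/40000000 rad
Load 2 — point force P=14 kN at a=4 m (b=L-a=2):
  θ_2 = -Pa(2L²-6Lx+3x²+a²)/(6LEI)  [x>a] = -14·4·(2·6²-6·6·(24/5)+3·(24/5)²+4²)/(6·6·100000) = 343/1406250 rad
Load 3 — triangular load w₀=5 kN/m (0→w₀ over full span):
  θ_3 = -w₀(7L⁴-30L²x²+15x⁴)/(360LEI) = -5·(7·6⁴-30·6²·(24/5)²+15·(24/5)⁴)/(360·6·100000) = 2271/12500000 rad
Load 4 — applied couple M₀=4 kN·m at a=9/2 m (b=L-a=3/2):
  θ_4 = (M₀x²/(2L)-M₀(x-a)+C₁)/EI  [x>a] with C₁=M₀(3b²-L²)/(6L)=-13/4 = (4·(24/5)²/(2·6)-4·((24/5)-(9/2))+(-13/4))/100000 = 323/10000000 rad
Superposition: θ = Σ θ_i = 961319/1800000000 rad ≈ 0.000534 rad

θ(24/5) = 961319/1800000000 rad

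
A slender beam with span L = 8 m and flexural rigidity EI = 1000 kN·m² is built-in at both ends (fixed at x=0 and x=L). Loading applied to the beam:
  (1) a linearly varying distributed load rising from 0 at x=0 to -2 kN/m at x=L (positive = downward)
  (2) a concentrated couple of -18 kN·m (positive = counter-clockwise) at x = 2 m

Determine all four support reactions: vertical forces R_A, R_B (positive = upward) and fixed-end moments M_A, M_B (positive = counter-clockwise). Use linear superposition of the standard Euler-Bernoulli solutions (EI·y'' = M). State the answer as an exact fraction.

Load 1 — triangular load w₀=-2 kN/m (0→w₀ over full span):
  R_A = 3w₀L/20 = 3·(-2)·8/20 = -12/5 kN
  M_A = w₀L²/30 = (-2)·8²/30 = -64/15 kN·m
  R_B = 7w₀L/20 = 7·(-2)·8/20 = -28/5 kN
  M_B = -w₀L²/20 = -(-2)·8²/20 = 32/5 kN·m
Load 2 — applied couple M₀=-18 kN·m at a=2 m (b=L-a=6):
  R_A = 6M₀ab/L³ = 6·(-18)·2·6/8³ = -81/32 kN
  M_A = M₀b(2a-b)/L² = (-18)·6·(2·2-6)/8² = 27/8 kN·m
  R_B = -6M₀ab/L³ = -6·(-18)·2·6/8³ = 81/32 kN
  M_B = M₀a(2b-a)/L² = (-18)·2·(2·6-2)/8² = -45/8 kN·m
Superposition: R_A = -789/160 kN, M_A = -107/120 kN·m, R_B = -491/160 kN, M_B = 31/40 kN·m

R_A = -789/160 kN, M_A = -107/120 kN·m, R_B = -491/160 kN, M_B = 31/40 kN·m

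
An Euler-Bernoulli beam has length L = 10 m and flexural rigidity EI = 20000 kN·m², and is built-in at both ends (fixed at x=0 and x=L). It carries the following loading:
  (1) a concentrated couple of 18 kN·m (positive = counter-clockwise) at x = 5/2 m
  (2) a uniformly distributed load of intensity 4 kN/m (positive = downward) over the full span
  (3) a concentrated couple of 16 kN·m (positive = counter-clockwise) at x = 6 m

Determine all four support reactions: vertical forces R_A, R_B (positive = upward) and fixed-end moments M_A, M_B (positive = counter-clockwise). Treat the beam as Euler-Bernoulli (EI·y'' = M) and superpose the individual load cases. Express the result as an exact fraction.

R_A = 24329/1000 kN, M_A = 21047/600 kN·m, R_B = 15671/1000 kN, M_B = -15473/600 kN·m

Load 1 — applied couple M₀=18 kN·m at a=5/2 m (b=L-a=15/2):
  R_A = 6M₀ab/L³ = 6·18·(5/2)·(15/2)/10³ = 81/40 kN
  M_A = M₀b(2a-b)/L² = 18·(15/2)·(2·(5/2)-(15/2))/10² = -27/8 kN·m
  R_B = -6M₀ab/L³ = -6·18·(5/2)·(15/2)/10³ = -81/40 kN
  M_B = M₀a(2b-a)/L² = 18·(5/2)·(2·(15/2)-(5/2))/10² = 45/8 kN·m
Load 2 — uniform load w=4 kN/m over full span:
  R_A = wL/2 = 4·10/2 = 20 kN
  M_A = wL²/12 = 4·10²/12 = 100/3 kN·m
  R_B = wL/2 = 4·10/2 = 20 kN
  M_B = -wL²/12 = -4·10²/12 = -100/3 kN·m
Load 3 — applied couple M₀=16 kN·m at a=6 m (b=L-a=4):
  R_A = 6M₀ab/L³ = 6·16·6·4/10³ = 288/125 kN
  M_A = M₀b(2a-b)/L² = 16·4·(2·6-4)/10² = 128/25 kN·m
  R_B = -6M₀ab/L³ = -6·16·6·4/10³ = -288/125 kN
  M_B = M₀a(2b-a)/L² = 16·6·(2·4-6)/10² = 48/25 kN·m
Superposition: R_A = 24329/1000 kN, M_A = 21047/600 kN·m, R_B = 15671/1000 kN, M_B = -15473/600 kN·m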